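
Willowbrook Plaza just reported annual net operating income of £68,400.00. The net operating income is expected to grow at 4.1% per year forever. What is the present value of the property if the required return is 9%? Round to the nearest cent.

D₁ = D₀ × (1 + g) = £68,400.00 × 1.041 = £71,204.4000
Growing perpetuity: P = D₁ / (r − g) = £71,204.4000 / (0.09 − 0.041) = £1,453,151.02

£1453151.02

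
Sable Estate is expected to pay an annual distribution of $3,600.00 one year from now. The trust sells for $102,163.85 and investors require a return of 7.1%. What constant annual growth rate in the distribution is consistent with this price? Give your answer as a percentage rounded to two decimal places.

P = D₁/(r−g) ⇒ g = r − D₁/P = 0.071 − $3,600.00/$102,163.85 = 0.035762

3.58%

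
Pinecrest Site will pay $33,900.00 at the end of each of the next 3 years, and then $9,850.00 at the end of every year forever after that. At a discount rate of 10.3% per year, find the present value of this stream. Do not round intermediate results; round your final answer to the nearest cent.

PV of 3-year annuity: $33,900.00 × [1 − (1+0.103)^−3] / 0.103 = 83861.01108
Perpetuity value at year 3: $9,850.00 / 0.103 = 95631.06796
PV of perpetuity: 95631.06796 / (1+0.103)^3 = 71264.37300
Total PV = 83861.01108 + 71264.37300 = 155125.38408

$155125.38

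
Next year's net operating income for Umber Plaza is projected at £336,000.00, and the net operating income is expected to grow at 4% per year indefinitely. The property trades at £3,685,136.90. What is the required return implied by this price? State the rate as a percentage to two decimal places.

13.12%

P = D₁/(r − g) ⇒ r = D₁/P + g = £336,000.0000/£3,685,136.90 + 0.04 = 0.091177 + 0.04 = 0.131177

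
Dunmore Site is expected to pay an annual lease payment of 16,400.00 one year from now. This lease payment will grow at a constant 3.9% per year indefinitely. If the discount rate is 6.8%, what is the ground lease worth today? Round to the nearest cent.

Growing perpetuity: P = D₁ / (r − g) = 16,400.0000 / (0.068 − 0.039) = 565,517.24

565517.24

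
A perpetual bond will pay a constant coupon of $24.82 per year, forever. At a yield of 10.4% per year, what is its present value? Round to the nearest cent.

$238.65

Level perpetuity: PV = C / r = $24.82 / 0.104 = $238.65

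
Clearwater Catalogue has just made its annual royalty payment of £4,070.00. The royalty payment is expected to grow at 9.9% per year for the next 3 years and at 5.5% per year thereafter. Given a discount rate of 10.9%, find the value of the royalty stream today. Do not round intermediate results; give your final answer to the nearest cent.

D_1 = 4472.93000
D_2 = 4915.75007
D_3 = 5402.40933
Terminal value at year 3: TV = D_3×(1+g_2)/(r−g_2) = 5699.54184/0.054 = 105547.07111
P_0 = D_1/(1+r)^1 + D_2/(1+r)^2 + D_3/(1+r)^3 + TV/(1+r)^3
    = 4033.30027 + 3996.93147 + 3960.89061 + 77384.06648 = 89375.18882

£89375.19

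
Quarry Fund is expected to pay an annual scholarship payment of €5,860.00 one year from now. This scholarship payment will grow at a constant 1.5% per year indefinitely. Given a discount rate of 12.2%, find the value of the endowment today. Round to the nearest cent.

€54766.36

Growing perpetuity: P = D₁ / (r − g) = €5,860.0000 / (0.122 − 0.015) = €54,766.36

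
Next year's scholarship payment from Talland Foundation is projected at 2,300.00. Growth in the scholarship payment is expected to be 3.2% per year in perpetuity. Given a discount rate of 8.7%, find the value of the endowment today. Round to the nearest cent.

41818.18

Growing perpetuity: P = D₁ / (r − g) = 2,300.0000 / (0.087 − 0.032) = 41,818.18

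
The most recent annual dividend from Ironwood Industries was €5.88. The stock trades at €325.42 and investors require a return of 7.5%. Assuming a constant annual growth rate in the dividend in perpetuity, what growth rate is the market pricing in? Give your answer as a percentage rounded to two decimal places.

P = D₀(1+g)/(r−g) ⇒ P(r−g) = D₀(1+g) ⇒ g(P+D₀) = P·r − D₀
g = (P·r − D₀)/(P + D₀) = (€325.42×0.075 − €5.88) / (€325.42 + €5.88) = 0.055921

5.59%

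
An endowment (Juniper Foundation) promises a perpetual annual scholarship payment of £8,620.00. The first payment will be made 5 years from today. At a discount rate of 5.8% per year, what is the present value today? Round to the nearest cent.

£118614.18

Value at end of year 4: C / r = £8,620.00 / 0.058 = £148,620.6897
Discount to today: PV = £148,620.6897 / (1 + 0.058)^4 = £148,620.6897 / 1.252976 = £118,614.18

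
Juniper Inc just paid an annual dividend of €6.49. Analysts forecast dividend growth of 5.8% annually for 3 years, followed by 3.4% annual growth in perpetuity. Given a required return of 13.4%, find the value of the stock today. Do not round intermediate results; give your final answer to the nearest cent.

D_1 = 6.86642
D_2 = 7.26467
D_3 = 7.68602
Terminal value at year 3: TV = D_3×(1+g_2)/(r−g_2) = 7.94735/0.1 = 79.47348
P_0 = D_1/(1+r)^1 + D_2/(1+r)^2 + D_3/(1+r)^3 + TV/(1+r)^3
    = 6.05504 + 5.64924 + 5.27063 + 54.49832 = 71.47323

€71.47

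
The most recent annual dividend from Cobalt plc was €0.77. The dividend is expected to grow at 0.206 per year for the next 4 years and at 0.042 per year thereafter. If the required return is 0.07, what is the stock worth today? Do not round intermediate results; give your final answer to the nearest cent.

€50.44

D_1 = 0.92862
D_2 = 1.11992
D_3 = 1.35062
D_4 = 1.62885
Terminal value at year 4: TV = D_4×(1+g_2)/(r−g_2) = 1.69726/0.028 = 60.61633
P_0 = D_1/(1+r)^1 + D_2/(1+r)^2 + D_3/(1+r)^3 + D_4/(1+r)^4 + TV/(1+r)^4
    = 0.86787 + 0.97818 + 1.10251 + 1.24264 + 46.24391 = 50.43510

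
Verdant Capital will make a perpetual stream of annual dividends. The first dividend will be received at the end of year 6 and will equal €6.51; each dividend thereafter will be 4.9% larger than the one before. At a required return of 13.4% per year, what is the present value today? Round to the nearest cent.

Value at end of year 5: C₁ / (r − g) = €6.51 / (0.134 − 0.049) = €76.5882
Discount to today: PV = €76.5882 / (1 + 0.134)^5 = €76.5882 / 1.875276 = €40.84

€40.84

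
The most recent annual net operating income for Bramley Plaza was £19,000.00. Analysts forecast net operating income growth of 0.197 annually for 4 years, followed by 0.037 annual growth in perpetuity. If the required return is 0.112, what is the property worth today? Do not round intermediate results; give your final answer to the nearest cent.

£444395.36

D_1 = 22743.00000
D_2 = 27223.37100
D_3 = 32586.37509
D_4 = 39005.89098
Terminal value at year 4: TV = D_4×(1+g_2)/(r−g_2) = 40449.10895/0.075 = 539321.45260
P_0 = D_1/(1+r)^1 + D_2/(1+r)^2 + D_3/(1+r)^3 + D_4/(1+r)^4 + TV/(1+r)^4
    = 20452.33813 + 22015.69131 + 23698.54542 + 25510.03495 + 352718.74989 = 444395.35970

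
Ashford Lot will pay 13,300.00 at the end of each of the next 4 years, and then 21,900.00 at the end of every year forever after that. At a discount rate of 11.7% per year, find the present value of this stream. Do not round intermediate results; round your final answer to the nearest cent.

PV of 4-year annuity: 13,300.00 × [1 − (1+0.117)^−4] / 0.117 = 40653.32077
Perpetuity value at year 4: 21,900.00 / 0.117 = 187179.48718
PV of perpetuity: 187179.48718 / (1+0.117)^4 = 120239.05675
Total PV = 40653.32077 + 120239.05675 = 160892.37751

160892.38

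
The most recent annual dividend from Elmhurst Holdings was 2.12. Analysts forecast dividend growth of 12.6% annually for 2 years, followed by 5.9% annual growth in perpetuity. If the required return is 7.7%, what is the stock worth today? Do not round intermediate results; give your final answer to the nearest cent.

D_1 = 2.38712
D_2 = 2.68790
Terminal value at year 2: TV = D_2×(1+g_2)/(r−g_2) = 2.84648/0.018 = 158.13795
P_0 = D_1/(1+r)^1 + D_2/(1+r)^2 + TV/(1+r)^2
    = 2.21645 + 2.31729 + 136.33416 = 140.86791

140.87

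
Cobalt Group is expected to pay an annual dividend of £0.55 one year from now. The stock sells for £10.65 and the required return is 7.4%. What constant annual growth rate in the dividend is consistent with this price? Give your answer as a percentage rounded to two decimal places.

P = D₁/(r−g) ⇒ g = r − D₁/P = 0.074 − £0.55/£10.65 = 0.022357

2.24%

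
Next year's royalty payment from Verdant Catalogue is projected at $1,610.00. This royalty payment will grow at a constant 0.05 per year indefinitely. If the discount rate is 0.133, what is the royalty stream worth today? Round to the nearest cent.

$19397.59

Growing perpetuity: P = D₁ / (r − g) = $1,610.0000 / (0.133 − 0.05) = $19,397.59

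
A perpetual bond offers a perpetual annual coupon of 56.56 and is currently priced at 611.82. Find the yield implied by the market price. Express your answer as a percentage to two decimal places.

9.24%

P = C/r ⇒ r = C/P = 56.56/611.82 = 0.092445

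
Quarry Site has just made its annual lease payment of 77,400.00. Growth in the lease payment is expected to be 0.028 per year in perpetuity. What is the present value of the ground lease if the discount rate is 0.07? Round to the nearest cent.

D₁ = D₀ × (1 + g) = 77,400.00 × 1.028 = 79,567.2000
Growing perpetuity: P = D₁ / (r − g) = 79,567.2000 / (0.07 − 0.028) = 1,894,457.14

1894457.14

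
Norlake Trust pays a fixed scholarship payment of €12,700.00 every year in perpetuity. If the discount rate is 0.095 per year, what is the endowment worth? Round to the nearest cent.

€133684.21

Level perpetuity: PV = C / r = €12,700.00 / 0.095 = €133,684.21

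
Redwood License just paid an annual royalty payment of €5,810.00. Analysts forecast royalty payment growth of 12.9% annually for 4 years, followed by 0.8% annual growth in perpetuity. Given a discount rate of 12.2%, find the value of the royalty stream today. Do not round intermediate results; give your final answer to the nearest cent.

€76271.45

D_1 = 6559.49000
D_2 = 7405.66421
D_3 = 8360.99489
D_4 = 9439.56323
Terminal value at year 4: TV = D_4×(1+g_2)/(r−g_2) = 9515.07974/0.114 = 83465.61176
P_0 = D_1/(1+r)^1 + D_2/(1+r)^2 + D_3/(1+r)^3 + D_4/(1+r)^4 + TV/(1+r)^4
    = 5846.24777 + 5882.72169 + 5919.42316 + 5956.35361 + 52666.70559 = 76271.45182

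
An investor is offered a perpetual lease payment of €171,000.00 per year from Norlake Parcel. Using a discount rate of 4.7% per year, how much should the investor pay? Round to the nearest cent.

€3638297.87

Level perpetuity: PV = C / r = €171,000.00 / 0.047 = €3,638,297.87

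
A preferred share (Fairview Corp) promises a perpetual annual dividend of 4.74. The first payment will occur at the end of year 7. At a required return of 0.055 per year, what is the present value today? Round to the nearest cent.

Value at end of year 6: C / r = 4.74 / 0.055 = 86.1818
Discount to today: PV = 86.1818 / (1 + 0.055)^6 = 86.1818 / 1.378843 = 62.50

62.50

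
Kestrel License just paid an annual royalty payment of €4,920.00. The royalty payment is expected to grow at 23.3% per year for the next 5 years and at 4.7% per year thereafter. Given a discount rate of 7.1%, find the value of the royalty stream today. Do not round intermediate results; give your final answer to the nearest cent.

D_1 = 6066.36000
D_2 = 7479.82188
D_3 = 9222.62038
D_4 = 11371.49093
D_5 = 14021.04831
Terminal value at year 5: TV = D_5×(1+g_2)/(r−g_2) = 14680.03758/0.024 = 611668.23261
P_0 = D_1/(1+r)^1 + D_2/(1+r)^2 + D_3/(1+r)^3 + D_4/(1+r)^4 + D_5/(1+r)^5 + TV/(1+r)^5
    = 5664.20168 + 6520.97168 + 7507.33715 + 8642.90075 + 9950.23027 + 434078.79573 = 472364.43727

€472364.44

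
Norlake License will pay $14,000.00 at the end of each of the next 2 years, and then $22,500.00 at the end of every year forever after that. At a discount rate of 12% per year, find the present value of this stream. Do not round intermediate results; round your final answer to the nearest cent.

PV of 2-year annuity: $14,000.00 × [1 − (1+0.12)^−2] / 0.12 = 23660.71429
Perpetuity value at year 2: $22,500.00 / 0.12 = 187500.00000
PV of perpetuity: 187500.00000 / (1+0.12)^2 = 149473.85204
Total PV = 23660.71429 + 149473.85204 = 173134.56633

$173134.57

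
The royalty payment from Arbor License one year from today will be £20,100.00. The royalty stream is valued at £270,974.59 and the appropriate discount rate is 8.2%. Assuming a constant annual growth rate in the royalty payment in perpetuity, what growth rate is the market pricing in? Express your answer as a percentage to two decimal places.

0.78%

P = D₁/(r−g) ⇒ g = r − D₁/P = 0.082 − £20,100.00/£270,974.59 = 0.007823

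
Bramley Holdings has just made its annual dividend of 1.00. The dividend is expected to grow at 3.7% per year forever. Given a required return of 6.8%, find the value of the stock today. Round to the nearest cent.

33.45

D₁ = D₀ × (1 + g) = 1.00 × 1.037 = 1.0370
Growing perpetuity: P = D₁ / (r − g) = 1.0370 / (0.068 − 0.037) = 33.45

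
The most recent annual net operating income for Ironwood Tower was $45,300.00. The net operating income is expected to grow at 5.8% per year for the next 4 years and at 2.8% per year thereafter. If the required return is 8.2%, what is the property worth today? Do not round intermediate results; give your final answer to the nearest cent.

D_1 = 47927.40000
D_2 = 50707.18920
D_3 = 53648.20617
D_4 = 56759.80213
Terminal value at year 4: TV = D_4×(1+g_2)/(r−g_2) = 58349.07659/0.054 = 1080538.45540
P_0 = D_1/(1+r)^1 + D_2/(1+r)^2 + D_3/(1+r)^3 + D_4/(1+r)^4 + TV/(1+r)^4
    = 44295.19409 + 43312.67592 + 42351.95113 + 41412.53632 + 788371.98763 = 959744.34507

$959744.35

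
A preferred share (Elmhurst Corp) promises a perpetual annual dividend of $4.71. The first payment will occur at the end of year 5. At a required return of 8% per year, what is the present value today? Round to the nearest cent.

Value at end of year 4: C / r = $4.71 / 0.08 = $58.8750
Discount to today: PV = $58.8750 / (1 + 0.08)^4 = $58.8750 / 1.360489 = $43.27

$43.27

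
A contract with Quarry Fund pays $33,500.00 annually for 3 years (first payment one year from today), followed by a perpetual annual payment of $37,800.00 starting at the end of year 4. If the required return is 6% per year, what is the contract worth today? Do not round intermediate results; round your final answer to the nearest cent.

$618506.05

PV of 3-year annuity: $33,500.00 × [1 − (1+0.06)^−3] / 0.06 = 89545.90031
Perpetuity value at year 3: $37,800.00 / 0.06 = 630000.00000
PV of perpetuity: 630000.00000 / (1+0.06)^3 = 528960.14831
Total PV = 89545.90031 + 528960.14831 = 618506.04862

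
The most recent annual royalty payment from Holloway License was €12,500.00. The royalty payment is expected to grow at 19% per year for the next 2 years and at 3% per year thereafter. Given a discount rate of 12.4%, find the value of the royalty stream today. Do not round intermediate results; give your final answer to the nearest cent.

D_1 = 14875.00000
D_2 = 17701.25000
Terminal value at year 2: TV = D_2×(1+g_2)/(r−g_2) = 18232.28750/0.094 = 193960.50532
P_0 = D_1/(1+r)^1 + D_2/(1+r)^2 + TV/(1+r)^2
    = 13233.98577 + 14011.07034 + 153525.55796 = 180770.61407

€180770.61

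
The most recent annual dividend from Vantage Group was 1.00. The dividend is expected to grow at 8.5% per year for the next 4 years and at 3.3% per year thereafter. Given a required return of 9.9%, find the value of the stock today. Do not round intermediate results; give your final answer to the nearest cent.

18.74

D_1 = 1.08500
D_2 = 1.17722
D_3 = 1.27729
D_4 = 1.38586
Terminal value at year 4: TV = D_4×(1+g_2)/(r−g_2) = 1.43159/0.066 = 21.69079
P_0 = D_1/(1+r)^1 + D_2/(1+r)^2 + D_3/(1+r)^3 + D_4/(1+r)^4 + TV/(1+r)^4
    = 0.98726 + 0.97468 + 0.96227 + 0.95001 + 14.86910 = 18.74332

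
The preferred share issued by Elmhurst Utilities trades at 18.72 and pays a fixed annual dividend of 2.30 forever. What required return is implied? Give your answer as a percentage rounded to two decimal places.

P = C/r ⇒ r = C/P = 2.30/18.72 = 0.122863

12.29%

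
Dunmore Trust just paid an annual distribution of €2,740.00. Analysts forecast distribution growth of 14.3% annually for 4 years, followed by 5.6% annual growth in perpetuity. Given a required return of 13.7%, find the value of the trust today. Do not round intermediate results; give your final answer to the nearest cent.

€47586.84

D_1 = 3131.82000
D_2 = 3579.67026
D_3 = 4091.56311
D_4 = 4676.65663
Terminal value at year 4: TV = D_4×(1+g_2)/(r−g_2) = 4938.54940/0.081 = 60969.74571
P_0 = D_1/(1+r)^1 + D_2/(1+r)^2 + D_3/(1+r)^3 + D_4/(1+r)^4 + TV/(1+r)^4
    = 2754.45910 + 2768.99451 + 2783.60662 + 2798.29583 + 36481.48641 = 47586.84246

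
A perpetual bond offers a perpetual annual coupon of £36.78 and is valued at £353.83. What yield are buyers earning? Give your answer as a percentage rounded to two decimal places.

P = C/r ⇒ r = C/P = £36.78/£353.83 = 0.103948

10.39%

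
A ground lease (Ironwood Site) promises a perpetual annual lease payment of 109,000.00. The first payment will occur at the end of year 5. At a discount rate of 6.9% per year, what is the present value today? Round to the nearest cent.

Value at end of year 4: C / r = 109,000.00 / 0.069 = 1,579,710.1449
Discount to today: PV = 1,579,710.1449 / (1 + 0.069)^4 = 1,579,710.1449 / 1.305903 = 1,209,669.10

1209669.10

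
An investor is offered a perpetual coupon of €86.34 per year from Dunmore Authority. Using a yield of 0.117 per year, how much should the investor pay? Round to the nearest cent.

€737.95

Level perpetuity: PV = C / r = €86.34 / 0.117 = €737.95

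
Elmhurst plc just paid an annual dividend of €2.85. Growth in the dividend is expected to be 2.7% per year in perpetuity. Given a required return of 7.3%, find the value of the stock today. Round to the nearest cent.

D₁ = D₀ × (1 + g) = €2.85 × 1.027 = €2.9270
Growing perpetuity: P = D₁ / (r − g) = €2.9270 / (0.073 − 0.027) = €63.63

€63.63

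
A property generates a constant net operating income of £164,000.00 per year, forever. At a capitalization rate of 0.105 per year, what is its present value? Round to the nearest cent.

£1561904.76

Level perpetuity: PV = C / r = £164,000.00 / 0.105 = £1,561,904.76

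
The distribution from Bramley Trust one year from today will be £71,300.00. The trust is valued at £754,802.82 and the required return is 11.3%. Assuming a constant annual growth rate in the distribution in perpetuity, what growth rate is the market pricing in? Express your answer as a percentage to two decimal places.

1.85%

P = D₁/(r−g) ⇒ g = r − D₁/P = 0.113 − £71,300.00/£754,802.82 = 0.018538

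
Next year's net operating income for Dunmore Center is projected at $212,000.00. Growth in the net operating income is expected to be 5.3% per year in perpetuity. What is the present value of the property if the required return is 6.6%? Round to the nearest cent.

Growing perpetuity: P = D₁ / (r − g) = $212,000.0000 / (0.066 − 0.053) = $16,307,692.31

$16307692.31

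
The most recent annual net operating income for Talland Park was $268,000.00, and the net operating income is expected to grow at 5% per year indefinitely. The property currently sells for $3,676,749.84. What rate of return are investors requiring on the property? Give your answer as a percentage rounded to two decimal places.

12.65%

D₁ = $268,000.00 × 1.05 = $281,400.0000
P = D₁/(r − g) ⇒ r = D₁/P + g = $281,400.0000/$3,676,749.84 + 0.05 = 0.076535 + 0.05 = 0.126535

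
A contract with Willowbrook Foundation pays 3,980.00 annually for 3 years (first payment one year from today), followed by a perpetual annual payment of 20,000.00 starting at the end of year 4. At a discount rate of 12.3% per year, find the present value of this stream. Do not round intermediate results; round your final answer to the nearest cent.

124321.78

PV of 3-year annuity: 3,980.00 × [1 − (1+0.123)^−3] / 0.123 = 9510.22327
Perpetuity value at year 3: 20,000.00 / 0.123 = 162601.62602
PV of perpetuity: 162601.62602 / (1+0.123)^3 = 114811.55934
Total PV = 9510.22327 + 114811.55934 = 124321.78261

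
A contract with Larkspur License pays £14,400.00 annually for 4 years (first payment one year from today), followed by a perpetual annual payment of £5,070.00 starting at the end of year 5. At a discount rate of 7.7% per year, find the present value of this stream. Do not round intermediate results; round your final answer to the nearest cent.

£96953.78

PV of 4-year annuity: £14,400.00 × [1 − (1+0.077)^−4] / 0.077 = 48014.85823
Perpetuity value at year 4: £5,070.00 / 0.077 = 65844.15584
PV of perpetuity: 65844.15584 / (1+0.077)^4 = 48938.92451
Total PV = 48014.85823 + 48938.92451 = 96953.78274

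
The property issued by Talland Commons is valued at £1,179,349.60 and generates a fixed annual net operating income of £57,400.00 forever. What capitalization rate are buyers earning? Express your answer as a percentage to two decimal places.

4.87%

P = C/r ⇒ r = C/P = £57,400.00/£1,179,349.60 = 0.048671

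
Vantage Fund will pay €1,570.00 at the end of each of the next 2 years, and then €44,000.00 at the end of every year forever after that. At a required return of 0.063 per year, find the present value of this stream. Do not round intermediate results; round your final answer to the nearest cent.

€620947.66

PV of 2-year annuity: €1,570.00 × [1 − (1+0.063)^−2] / 0.063 = 2866.37067
Perpetuity value at year 2: €44,000.00 / 0.063 = 698412.69841
PV of perpetuity: 698412.69841 / (1+0.063)^2 = 618081.29109
Total PV = 2866.37067 + 618081.29109 = 620947.66176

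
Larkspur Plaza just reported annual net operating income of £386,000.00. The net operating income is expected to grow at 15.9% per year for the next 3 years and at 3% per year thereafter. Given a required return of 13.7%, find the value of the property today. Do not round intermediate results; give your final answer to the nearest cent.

£5138981.86

D_1 = 447374.00000
D_2 = 518506.46600
D_3 = 600948.99409
Terminal value at year 3: TV = D_3×(1+g_2)/(r−g_2) = 618977.46392/0.107 = 5784836.11137
P_0 = D_1/(1+r)^1 + D_2/(1+r)^2 + D_3/(1+r)^3 + TV/(1+r)^3
    = 393468.77748 + 401082.06957 + 408842.67250 + 3935588.34278 = 5138981.86234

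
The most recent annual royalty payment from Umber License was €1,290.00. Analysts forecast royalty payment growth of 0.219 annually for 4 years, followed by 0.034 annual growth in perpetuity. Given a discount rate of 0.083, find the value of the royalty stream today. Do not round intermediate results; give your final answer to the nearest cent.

€50689.80

D_1 = 1572.51000
D_2 = 1916.88969
D_3 = 2336.68853
D_4 = 2848.42332
Terminal value at year 4: TV = D_4×(1+g_2)/(r−g_2) = 2945.26971/0.049 = 60107.54517
P_0 = D_1/(1+r)^1 + D_2/(1+r)^2 + D_3/(1+r)^3 + D_4/(1+r)^4 + TV/(1+r)^4
    = 1451.99446 + 1634.33171 + 1839.56635 + 2070.57376 + 43693.33203 = 50689.79831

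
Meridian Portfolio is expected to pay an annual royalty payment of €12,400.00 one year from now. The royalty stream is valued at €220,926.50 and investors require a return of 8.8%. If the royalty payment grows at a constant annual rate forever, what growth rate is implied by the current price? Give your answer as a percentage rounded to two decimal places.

3.19%

P = D₁/(r−g) ⇒ g = r − D₁/P = 0.088 − €12,400.00/€220,926.50 = 0.031873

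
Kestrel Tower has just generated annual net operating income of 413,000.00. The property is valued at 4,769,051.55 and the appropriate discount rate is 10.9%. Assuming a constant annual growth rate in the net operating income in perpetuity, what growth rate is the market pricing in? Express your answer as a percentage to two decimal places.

P = D₀(1+g)/(r−g) ⇒ P(r−g) = D₀(1+g) ⇒ g(P+D₀) = P·r − D₀
g = (P·r − D₀)/(P + D₀) = (4,769,051.55×0.109 − 413,000.00) / (4,769,051.55 + 413,000.00) = 0.020615

2.06%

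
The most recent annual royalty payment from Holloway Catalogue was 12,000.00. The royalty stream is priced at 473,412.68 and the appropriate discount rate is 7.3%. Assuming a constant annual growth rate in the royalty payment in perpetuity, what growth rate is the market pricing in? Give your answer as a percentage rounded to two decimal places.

P = D₀(1+g)/(r−g) ⇒ P(r−g) = D₀(1+g) ⇒ g(P+D₀) = P·r − D₀
g = (P·r − D₀)/(P + D₀) = (473,412.68×0.073 − 12,000.00) / (473,412.68 + 12,000.00) = 0.046474

4.65%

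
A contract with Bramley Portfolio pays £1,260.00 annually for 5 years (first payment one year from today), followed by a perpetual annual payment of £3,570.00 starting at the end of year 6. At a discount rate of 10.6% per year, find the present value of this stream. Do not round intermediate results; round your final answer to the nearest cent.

PV of 5-year annuity: £1,260.00 × [1 − (1+0.106)^−5] / 0.106 = 4704.07066
Perpetuity value at year 5: £3,570.00 / 0.106 = 33679.24528
PV of perpetuity: 33679.24528 / (1+0.106)^5 = 20351.04507
Total PV = 4704.07066 + 20351.04507 = 25055.11573

£25055.12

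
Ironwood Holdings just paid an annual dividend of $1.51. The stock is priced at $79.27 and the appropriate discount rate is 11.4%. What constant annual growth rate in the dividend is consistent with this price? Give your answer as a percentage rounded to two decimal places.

P = D₀(1+g)/(r−g) ⇒ P(r−g) = D₀(1+g) ⇒ g(P+D₀) = P·r − D₀
g = (P·r − D₀)/(P + D₀) = ($79.27×0.114 − $1.51) / ($79.27 + $1.51) = 0.093176

9.32%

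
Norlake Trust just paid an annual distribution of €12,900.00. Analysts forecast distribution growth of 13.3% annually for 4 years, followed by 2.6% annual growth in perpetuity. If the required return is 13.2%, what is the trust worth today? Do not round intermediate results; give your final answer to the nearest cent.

D_1 = 14615.70000
D_2 = 16559.58810
D_3 = 18762.01332
D_4 = 21257.36109
Terminal value at year 4: TV = D_4×(1+g_2)/(r−g_2) = 21810.05248/0.106 = 205755.21205
P_0 = D_1/(1+r)^1 + D_2/(1+r)^2 + D_3/(1+r)^3 + D_4/(1+r)^4 + TV/(1+r)^4
    = 12911.39576 + 12922.80159 + 12934.21749 + 12945.64348 + 125304.05855 = 177018.11686

€177018.12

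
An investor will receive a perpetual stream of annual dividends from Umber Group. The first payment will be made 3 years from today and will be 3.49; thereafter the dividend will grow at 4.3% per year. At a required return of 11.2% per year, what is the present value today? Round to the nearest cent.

Value at end of year 2: C₁ / (r − g) = 3.49 / (0.112 − 0.043) = 50.5797
Discount to today: PV = 50.5797 / (1 + 0.112)^2 = 50.5797 / 1.236544 = 40.90

40.90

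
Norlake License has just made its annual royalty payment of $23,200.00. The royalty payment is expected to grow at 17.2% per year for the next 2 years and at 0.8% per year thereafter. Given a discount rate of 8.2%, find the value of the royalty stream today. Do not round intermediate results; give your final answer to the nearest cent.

$423130.82

D_1 = 27190.40000
D_2 = 31867.14880
Terminal value at year 2: TV = D_2×(1+g_2)/(r−g_2) = 32122.08599/0.074 = 434082.24311
P_0 = D_1/(1+r)^1 + D_2/(1+r)^2 + TV/(1+r)^2
    = 25129.75970 + 27220.03547 + 370781.02363 = 423130.81880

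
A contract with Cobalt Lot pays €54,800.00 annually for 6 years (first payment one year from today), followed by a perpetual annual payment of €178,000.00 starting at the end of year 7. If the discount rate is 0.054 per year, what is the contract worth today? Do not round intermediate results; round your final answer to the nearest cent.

€2678891.30

PV of 6-year annuity: €54,800.00 × [1 − (1+0.054)^−6] / 0.054 = 274624.95126
Perpetuity value at year 6: €178,000.00 / 0.054 = 3296296.29630
PV of perpetuity: 3296296.29630 / (1+0.054)^6 = 2404266.34511
Total PV = 274624.95126 + 2404266.34511 = 2678891.29638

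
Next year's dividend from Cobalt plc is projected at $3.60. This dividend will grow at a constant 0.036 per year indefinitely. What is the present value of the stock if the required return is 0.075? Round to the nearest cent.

$92.31

Growing perpetuity: P = D₁ / (r − g) = $3.6000 / (0.075 − 0.036) = $92.31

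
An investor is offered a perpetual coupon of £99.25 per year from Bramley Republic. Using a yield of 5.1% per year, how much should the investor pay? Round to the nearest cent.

£1946.08

Level perpetuity: PV = C / r = £99.25 / 0.051 = £1,946.08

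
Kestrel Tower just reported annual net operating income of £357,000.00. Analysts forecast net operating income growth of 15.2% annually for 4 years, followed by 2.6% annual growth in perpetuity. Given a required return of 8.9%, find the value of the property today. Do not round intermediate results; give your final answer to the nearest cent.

D_1 = 411264.00000
D_2 = 473776.12800
D_3 = 545790.09946
D_4 = 628750.19457
Terminal value at year 4: TV = D_4×(1+g_2)/(r−g_2) = 645097.69963/0.063 = 10239646.02591
P_0 = D_1/(1+r)^1 + D_2/(1+r)^2 + D_3/(1+r)^3 + D_4/(1+r)^4 + TV/(1+r)^4
    = 377652.89256 + 399500.58056 + 422612.18440 + 447060.82316 + 7280704.83436 = 8927531.31504

£8927531.32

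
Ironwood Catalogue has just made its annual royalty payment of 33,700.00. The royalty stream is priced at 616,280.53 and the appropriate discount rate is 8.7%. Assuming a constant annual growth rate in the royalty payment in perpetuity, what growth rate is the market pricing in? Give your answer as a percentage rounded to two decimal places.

P = D₀(1+g)/(r−g) ⇒ P(r−g) = D₀(1+g) ⇒ g(P+D₀) = P·r − D₀
g = (P·r − D₀)/(P + D₀) = (616,280.53×0.087 − 33,700.00) / (616,280.53 + 33,700.00) = 0.030642

3.06%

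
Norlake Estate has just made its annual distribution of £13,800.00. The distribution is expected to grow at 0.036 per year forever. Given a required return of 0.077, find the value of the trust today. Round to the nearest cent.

D₁ = D₀ × (1 + g) = £13,800.00 × 1.036 = £14,296.8000
Growing perpetuity: P = D₁ / (r − g) = £14,296.8000 / (0.077 − 0.036) = £348,702.44

£348702.44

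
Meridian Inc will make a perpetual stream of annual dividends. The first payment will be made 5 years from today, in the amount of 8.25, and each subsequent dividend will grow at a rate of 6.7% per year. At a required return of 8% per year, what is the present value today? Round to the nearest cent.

Value at end of year 4: C₁ / (r − g) = 8.25 / (0.08 − 0.067) = 634.6154
Discount to today: PV = 634.6154 / (1 + 0.08)^4 = 634.6154 / 1.360489 = 466.46

466.46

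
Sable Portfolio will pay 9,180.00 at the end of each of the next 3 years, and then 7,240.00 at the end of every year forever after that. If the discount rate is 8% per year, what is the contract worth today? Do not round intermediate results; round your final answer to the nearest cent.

PV of 3-year annuity: 9,180.00 × [1 − (1+0.08)^−3] / 0.08 = 23657.75034
Perpetuity value at year 3: 7,240.00 / 0.08 = 90500.00000
PV of perpetuity: 90500.00000 / (1+0.08)^3 = 71841.81781
Total PV = 23657.75034 + 71841.81781 = 95499.56816

95499.57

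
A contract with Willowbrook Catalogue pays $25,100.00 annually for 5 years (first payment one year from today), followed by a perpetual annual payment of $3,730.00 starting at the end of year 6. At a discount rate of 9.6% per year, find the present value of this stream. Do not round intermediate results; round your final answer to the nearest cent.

$120697.92

PV of 5-year annuity: $25,100.00 × [1 − (1+0.096)^−5] / 0.096 = 96129.07493
Perpetuity value at year 5: $3,730.00 / 0.096 = 38854.16667
PV of perpetuity: 38854.16667 / (1+0.096)^5 = 24568.84995
Total PV = 96129.07493 + 24568.84995 = 120697.92488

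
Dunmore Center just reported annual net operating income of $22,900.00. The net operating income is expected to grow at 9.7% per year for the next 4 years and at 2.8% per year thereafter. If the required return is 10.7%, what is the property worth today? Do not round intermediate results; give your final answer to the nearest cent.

D_1 = 25121.30000
D_2 = 27558.06610
D_3 = 30231.19851
D_4 = 33163.62477
Terminal value at year 4: TV = D_4×(1+g_2)/(r−g_2) = 34092.20626/0.079 = 431546.91469
P_0 = D_1/(1+r)^1 + D_2/(1+r)^2 + D_3/(1+r)^3 + D_4/(1+r)^4 + TV/(1+r)^4
    = 22693.13460 + 22488.13790 + 22284.99302 + 22083.68324 + 287367.42239 = 376917.37115

$376917.37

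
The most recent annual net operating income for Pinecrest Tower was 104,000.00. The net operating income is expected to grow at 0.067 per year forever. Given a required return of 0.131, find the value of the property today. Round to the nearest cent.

D₁ = D₀ × (1 + g) = 104,000.00 × 1.067 = 110,968.0000
Growing perpetuity: P = D₁ / (r − g) = 110,968.0000 / (0.131 − 0.067) = 1,733,875.00

1733875.00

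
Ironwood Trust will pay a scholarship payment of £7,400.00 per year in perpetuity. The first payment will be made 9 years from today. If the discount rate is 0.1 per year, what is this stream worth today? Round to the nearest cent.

£34521.55

Value at end of year 8: C / r = £7,400.00 / 0.1 = £74,000.0000
Discount to today: PV = £74,000.0000 / (1 + 0.1)^8 = £74,000.0000 / 2.143589 = £34,521.55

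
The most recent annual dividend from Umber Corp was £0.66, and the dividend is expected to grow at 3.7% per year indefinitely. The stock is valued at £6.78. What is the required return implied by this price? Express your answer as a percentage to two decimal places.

13.79%

D₁ = £0.66 × 1.037 = £0.6844
P = D₁/(r − g) ⇒ r = D₁/P + g = £0.6844/£6.78 + 0.037 = 0.100947 + 0.037 = 0.137947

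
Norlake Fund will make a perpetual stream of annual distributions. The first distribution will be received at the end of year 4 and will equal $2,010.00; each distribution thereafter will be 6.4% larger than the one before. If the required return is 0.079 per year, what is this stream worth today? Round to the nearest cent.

$106669.55

Value at end of year 3: C₁ / (r − g) = $2,010.00 / (0.079 − 0.064) = $134,000.0000
Discount to today: PV = $134,000.0000 / (1 + 0.079)^3 = $134,000.0000 / 1.256216 = $106,669.55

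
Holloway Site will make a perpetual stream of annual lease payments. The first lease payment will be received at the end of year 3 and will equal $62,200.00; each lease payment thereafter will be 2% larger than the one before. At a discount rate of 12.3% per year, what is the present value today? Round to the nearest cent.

Value at end of year 2: C₁ / (r − g) = $62,200.00 / (0.123 − 0.02) = $603,883.4951
Discount to today: PV = $603,883.4951 / (1 + 0.123)^2 = $603,883.4951 / 1.261129 = $478,843.56

$478843.56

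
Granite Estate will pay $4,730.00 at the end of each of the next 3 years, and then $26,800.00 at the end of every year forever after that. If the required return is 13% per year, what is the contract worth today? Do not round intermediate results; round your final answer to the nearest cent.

PV of 3-year annuity: $4,730.00 × [1 − (1+0.13)^−3] / 0.13 = 11168.25179
Perpetuity value at year 3: $26,800.00 / 0.13 = 206153.84615
PV of perpetuity: 206153.84615 / (1+0.13)^3 = 142874.95653
Total PV = 11168.25179 + 142874.95653 = 154043.20832

$154043.21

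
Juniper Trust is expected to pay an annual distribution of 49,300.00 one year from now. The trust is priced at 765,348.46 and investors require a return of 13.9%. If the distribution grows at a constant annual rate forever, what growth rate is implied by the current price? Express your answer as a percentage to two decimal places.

7.46%

P = D₁/(r−g) ⇒ g = r − D₁/P = 0.139 − 49,300.00/765,348.46 = 0.074585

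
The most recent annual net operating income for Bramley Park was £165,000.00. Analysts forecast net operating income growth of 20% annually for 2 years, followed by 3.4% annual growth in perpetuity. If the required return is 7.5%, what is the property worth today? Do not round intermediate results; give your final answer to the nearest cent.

£5574997.16

D_1 = 198000.00000
D_2 = 237600.00000
Terminal value at year 2: TV = D_2×(1+g_2)/(r−g_2) = 245678.40000/0.041 = 5992156.09756
P_0 = D_1/(1+r)^1 + D_2/(1+r)^2 + TV/(1+r)^2
    = 184186.04651 + 205603.02866 + 5185208.08875 = 5574997.16393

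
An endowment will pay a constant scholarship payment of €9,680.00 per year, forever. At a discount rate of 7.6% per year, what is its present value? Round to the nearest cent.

Level perpetuity: PV = C / r = €9,680.00 / 0.076 = €127,368.42

€127368.42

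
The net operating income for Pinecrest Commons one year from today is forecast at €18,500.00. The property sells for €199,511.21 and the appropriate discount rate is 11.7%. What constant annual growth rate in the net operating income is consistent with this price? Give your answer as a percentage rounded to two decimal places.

P = D₁/(r−g) ⇒ g = r − D₁/P = 0.117 − €18,500.00/€199,511.21 = 0.024273

2.43%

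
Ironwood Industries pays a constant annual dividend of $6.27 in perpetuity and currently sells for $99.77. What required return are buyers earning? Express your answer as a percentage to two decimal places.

6.28%

P = C/r ⇒ r = C/P = $6.27/$99.77 = 0.062845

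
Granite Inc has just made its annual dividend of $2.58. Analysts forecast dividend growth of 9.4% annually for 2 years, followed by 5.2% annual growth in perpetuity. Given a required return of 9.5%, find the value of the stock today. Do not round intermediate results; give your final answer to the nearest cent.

D_1 = 2.82252
D_2 = 3.08784
Terminal value at year 2: TV = D_2×(1+g_2)/(r−g_2) = 3.24840/0.043 = 75.54429
P_0 = D_1/(1+r)^1 + D_2/(1+r)^2 + TV/(1+r)^2
    = 2.57764 + 2.57529 + 63.00476 = 68.15770

$68.16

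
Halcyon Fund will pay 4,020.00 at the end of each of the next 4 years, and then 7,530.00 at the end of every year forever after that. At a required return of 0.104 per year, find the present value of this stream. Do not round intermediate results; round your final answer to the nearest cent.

PV of 4-year annuity: 4,020.00 × [1 − (1+0.104)^−4] / 0.104 = 12633.29926
Perpetuity value at year 4: 7,530.00 / 0.104 = 72403.84615
PV of perpetuity: 72403.84615 / (1+0.104)^4 = 48739.97963
Total PV = 12633.29926 + 48739.97963 = 61373.27889

61373.28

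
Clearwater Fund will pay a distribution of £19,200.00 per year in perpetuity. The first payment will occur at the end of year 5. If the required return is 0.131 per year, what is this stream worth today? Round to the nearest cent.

Value at end of year 4: C / r = £19,200.00 / 0.131 = £146,564.8855
Discount to today: PV = £146,564.8855 / (1 + 0.131)^4 = £146,564.8855 / 1.636253 = £89,573.49

£89573.49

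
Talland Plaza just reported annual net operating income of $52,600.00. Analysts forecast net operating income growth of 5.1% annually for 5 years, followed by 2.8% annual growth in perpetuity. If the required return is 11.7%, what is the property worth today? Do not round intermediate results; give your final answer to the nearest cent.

$667954.74

D_1 = 55282.60000
D_2 = 58102.01260
D_3 = 61065.21524
D_4 = 64179.54122
D_5 = 67452.69782
Terminal value at year 5: TV = D_5×(1+g_2)/(r−g_2) = 69341.37336/0.089 = 779116.55462
P_0 = D_1/(1+r)^1 + D_2/(1+r)^2 + D_3/(1+r)^3 + D_4/(1+r)^4 + D_5/(1+r)^5 + TV/(1+r)^5
    = 49492.03223 + 46567.70445 + 43816.16596 + 41227.20718 + 38791.22180 + 448060.40462 = 667954.73625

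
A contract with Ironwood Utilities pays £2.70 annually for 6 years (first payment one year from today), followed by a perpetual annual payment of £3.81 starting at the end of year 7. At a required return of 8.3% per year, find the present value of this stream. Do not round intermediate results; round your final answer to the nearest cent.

PV of 6-year annuity: £2.70 × [1 − (1+0.083)^−6] / 0.083 = 12.36899
Perpetuity value at year 6: £3.81 / 0.083 = 45.90361
PV of perpetuity: 45.90361 / (1+0.083)^6 = 28.44960
Total PV = 12.36899 + 28.44960 = 40.81859

£40.82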